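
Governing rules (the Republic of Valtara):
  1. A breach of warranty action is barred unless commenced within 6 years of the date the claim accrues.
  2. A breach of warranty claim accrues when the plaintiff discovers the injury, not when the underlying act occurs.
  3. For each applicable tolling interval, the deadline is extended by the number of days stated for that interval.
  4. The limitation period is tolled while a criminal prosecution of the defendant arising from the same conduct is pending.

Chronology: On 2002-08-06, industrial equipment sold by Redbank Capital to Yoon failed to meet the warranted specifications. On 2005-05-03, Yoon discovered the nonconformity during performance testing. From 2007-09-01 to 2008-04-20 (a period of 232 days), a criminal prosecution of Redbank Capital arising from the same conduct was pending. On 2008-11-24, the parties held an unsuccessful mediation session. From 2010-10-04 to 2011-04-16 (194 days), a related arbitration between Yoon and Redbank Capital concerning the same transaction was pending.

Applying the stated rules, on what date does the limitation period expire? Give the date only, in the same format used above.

The claim did not accrue until Yoon discovered the injury on 2005-05-03; the 2002-08-06 act date does not start the clock under the stated rule.
The untolled deadline — 6 years after 2005-05-03 — is 2011-05-03.
The pending criminal prosecution from 2007-09-01 to 2008-04-20 tolled the period for 232 days, extending the deadline to 2011-12-21.
No stated provision tolls the period for a pending arbitration, so the interval from 2010-10-04 to 2011-04-16 has no effect on the deadline.
Nothing else in the chronology tolls or restarts the period.

2011-12-21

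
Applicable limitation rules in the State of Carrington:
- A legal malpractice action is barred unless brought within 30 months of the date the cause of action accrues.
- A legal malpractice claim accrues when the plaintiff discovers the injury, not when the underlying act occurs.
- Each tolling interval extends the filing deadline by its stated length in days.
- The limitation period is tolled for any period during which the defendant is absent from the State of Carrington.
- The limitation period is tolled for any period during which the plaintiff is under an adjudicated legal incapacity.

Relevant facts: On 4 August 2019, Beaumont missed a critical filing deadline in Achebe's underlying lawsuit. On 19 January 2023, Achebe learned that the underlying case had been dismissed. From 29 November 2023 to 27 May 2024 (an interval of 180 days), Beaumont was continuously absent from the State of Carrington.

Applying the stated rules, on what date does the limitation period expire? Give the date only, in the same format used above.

15 January 2026

Accrual is tied to discovery, so the period began on 19 January 2023 rather than on 4 August 2019 when the act occurred.
30 months from 19 January 2023 is 19 July 2025.
The period was tolled for 180 days by the defendant's absence from the jurisdiction (29 November 2023 to 27 May 2024), pushing the deadline to 15 January 2026.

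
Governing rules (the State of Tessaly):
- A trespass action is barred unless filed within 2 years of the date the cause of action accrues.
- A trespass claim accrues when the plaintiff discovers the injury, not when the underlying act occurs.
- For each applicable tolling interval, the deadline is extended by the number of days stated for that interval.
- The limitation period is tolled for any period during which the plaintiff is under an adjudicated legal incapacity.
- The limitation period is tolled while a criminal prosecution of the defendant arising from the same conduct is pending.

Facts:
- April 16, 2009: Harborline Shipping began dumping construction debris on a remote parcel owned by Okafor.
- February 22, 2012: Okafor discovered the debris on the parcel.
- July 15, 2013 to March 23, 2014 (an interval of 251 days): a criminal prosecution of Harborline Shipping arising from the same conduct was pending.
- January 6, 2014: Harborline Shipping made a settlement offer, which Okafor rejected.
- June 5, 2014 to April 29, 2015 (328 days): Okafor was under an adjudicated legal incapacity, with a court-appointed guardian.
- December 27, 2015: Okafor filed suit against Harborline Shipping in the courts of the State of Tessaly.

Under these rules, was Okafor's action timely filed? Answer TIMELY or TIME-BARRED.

Accrual is tied to discovery, so the period began on February 22, 2012 rather than on April 16, 2009 when the act occurred.
The untolled deadline — 2 years after February 22, 2012 — is February 22, 2014.
The period was tolled for 251 days by the pending criminal prosecution (July 15, 2013 to March 23, 2014), pushing the deadline to October 31, 2014.
Because the plaintiff's legal incapacity ran from June 5, 2014 to April 29, 2015, the deadline is extended by 328 days to September 24, 2015.
Nothing else in the chronology tolls or restarts the period.
Okafor filed on December 27, 2015, after the September 24, 2015 deadline, so the action is time-barred.

TIME-BARRED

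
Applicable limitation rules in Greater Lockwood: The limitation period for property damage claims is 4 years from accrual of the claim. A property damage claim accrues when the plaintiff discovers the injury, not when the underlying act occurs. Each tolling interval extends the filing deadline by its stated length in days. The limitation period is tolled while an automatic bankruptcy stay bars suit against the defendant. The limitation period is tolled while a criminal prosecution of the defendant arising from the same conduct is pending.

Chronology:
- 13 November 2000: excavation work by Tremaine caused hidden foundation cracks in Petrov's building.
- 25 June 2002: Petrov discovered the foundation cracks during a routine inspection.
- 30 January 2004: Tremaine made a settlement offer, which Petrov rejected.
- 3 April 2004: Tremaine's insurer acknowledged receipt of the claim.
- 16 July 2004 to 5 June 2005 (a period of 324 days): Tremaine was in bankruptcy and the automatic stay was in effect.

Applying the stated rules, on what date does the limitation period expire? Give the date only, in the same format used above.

15 May 2007

Accrual is tied to discovery, so the period began on 25 June 2002 rather than on 13 November 2000 when the act occurred.
4 years from 25 June 2002 is 25 June 2006.
The automatic bankruptcy stay from 16 July 2004 to 5 June 2005 tolled the period for 324 days, extending the deadline to 15 May 2007.
Nothing else in the chronology tolls or restarts the period.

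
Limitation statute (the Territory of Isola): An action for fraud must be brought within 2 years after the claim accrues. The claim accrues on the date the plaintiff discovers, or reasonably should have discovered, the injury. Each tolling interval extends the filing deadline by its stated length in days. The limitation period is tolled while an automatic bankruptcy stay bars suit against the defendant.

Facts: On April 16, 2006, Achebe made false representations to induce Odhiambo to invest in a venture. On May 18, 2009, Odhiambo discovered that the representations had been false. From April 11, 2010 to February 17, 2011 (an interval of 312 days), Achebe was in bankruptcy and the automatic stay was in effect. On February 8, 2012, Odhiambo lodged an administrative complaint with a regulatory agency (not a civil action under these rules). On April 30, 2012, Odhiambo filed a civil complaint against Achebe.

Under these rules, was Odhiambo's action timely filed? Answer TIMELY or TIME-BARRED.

TIME-BARRED

Accrual is tied to discovery, so the period began on May 18, 2009 rather than on April 16, 2006 when the act occurred.
2 years from May 18, 2009 is May 18, 2011.
Because the automatic bankruptcy stay ran from April 11, 2010 to February 17, 2011, the deadline is extended by 312 days to March 25, 2012.
The other events in the timeline have no effect on the limitation period under the stated rules.
The April 30, 2012 filing falls after the March 25, 2012 deadline; the claim is time-barred.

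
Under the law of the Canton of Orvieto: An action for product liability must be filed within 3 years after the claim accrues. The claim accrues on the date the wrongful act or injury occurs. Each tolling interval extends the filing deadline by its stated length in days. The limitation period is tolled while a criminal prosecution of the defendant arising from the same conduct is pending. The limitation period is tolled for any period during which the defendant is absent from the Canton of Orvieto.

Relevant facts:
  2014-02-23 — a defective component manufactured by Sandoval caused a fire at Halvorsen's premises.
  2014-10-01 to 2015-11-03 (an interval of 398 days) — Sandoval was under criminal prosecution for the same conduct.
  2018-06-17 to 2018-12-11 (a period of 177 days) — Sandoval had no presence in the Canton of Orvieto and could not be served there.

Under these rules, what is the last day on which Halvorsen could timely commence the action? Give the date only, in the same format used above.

2018-03-28

The claim accrued on 2014-02-23, when the wrongful act occurred.
The untolled deadline — 3 years after 2014-02-23 — is 2017-02-23.
The pending criminal prosecution from 2014-10-01 to 2015-11-03 tolled the period for 398 days, extending the deadline to 2018-03-28.
The defendant's absence from the jurisdiction from 2018-06-17 to 2018-12-11 began after the period had already run on 2018-03-28, so it has no tolling effect.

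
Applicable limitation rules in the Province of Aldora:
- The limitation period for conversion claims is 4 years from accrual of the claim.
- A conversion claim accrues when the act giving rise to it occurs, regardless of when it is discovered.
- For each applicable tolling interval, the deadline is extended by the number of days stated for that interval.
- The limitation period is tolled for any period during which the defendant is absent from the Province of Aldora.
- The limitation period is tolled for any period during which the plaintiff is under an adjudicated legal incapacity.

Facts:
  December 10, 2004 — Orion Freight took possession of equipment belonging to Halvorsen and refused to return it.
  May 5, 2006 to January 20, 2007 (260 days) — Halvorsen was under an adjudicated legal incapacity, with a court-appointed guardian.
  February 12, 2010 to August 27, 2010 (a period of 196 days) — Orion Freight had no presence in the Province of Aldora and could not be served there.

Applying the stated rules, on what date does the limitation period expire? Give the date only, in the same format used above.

August 27, 2009

The claim accrued on December 10, 2004, the date of the act.
The untolled deadline — 4 years after December 10, 2004 — is December 10, 2008.
Because the plaintiff's legal incapacity ran from May 5, 2006 to January 20, 2007, the deadline is extended by 260 days to August 27, 2009.
The defendant's absence from the jurisdiction starting February 12, 2010 came too late — the period had run on August 27, 2009 — and so does not extend the deadline.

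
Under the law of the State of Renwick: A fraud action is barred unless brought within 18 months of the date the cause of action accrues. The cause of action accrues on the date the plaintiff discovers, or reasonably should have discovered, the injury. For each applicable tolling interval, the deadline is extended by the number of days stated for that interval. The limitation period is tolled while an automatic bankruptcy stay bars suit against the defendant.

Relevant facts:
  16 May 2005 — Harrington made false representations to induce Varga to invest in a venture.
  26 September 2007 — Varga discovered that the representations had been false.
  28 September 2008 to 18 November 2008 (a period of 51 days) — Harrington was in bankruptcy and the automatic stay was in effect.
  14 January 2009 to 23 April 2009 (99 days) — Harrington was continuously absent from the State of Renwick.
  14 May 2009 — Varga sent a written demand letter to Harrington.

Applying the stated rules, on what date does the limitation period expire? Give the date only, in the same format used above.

The claim did not accrue until Varga discovered the injury on 26 September 2007; the 16 May 2005 act date does not start the clock under the stated rule.
Adding the 18 months base period to 26 September 2007 gives a deadline of 26 March 2009, before any tolling.
The automatic bankruptcy stay from 28 September 2008 to 18 November 2008 tolled the period for 51 days, extending the deadline to 16 May 2009.
The defendant's absence from the jurisdiction from 14 January 2009 to 23 April 2009 does not toll the period, because no stated rule makes the defendant's absence a tolling event.
The other events in the timeline have no effect on the limitation period under the stated rules.

16 May 2009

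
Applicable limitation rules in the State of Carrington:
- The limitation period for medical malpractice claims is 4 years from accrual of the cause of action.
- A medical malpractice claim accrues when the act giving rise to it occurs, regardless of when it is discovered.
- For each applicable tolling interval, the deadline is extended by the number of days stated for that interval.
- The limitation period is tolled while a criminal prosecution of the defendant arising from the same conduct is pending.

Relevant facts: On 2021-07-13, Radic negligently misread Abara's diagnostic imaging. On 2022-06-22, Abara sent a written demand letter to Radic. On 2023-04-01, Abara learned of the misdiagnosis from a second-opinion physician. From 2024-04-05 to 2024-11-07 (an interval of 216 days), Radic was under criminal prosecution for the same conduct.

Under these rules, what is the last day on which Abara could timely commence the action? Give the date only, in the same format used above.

Because the rule ties accrual to occurrence, the claim accrued on 2021-07-13, not on the 2023-04-01 discovery date.
Adding the 4 years base period to 2021-07-13 gives a deadline of 2025-07-13, before any tolling.
The period was tolled for 216 days by the pending criminal prosecution (2024-04-05 to 2024-11-07), pushing the deadline to 2026-02-14.
None of the other events listed affects the running of the period under the stated rules.

2026-02-14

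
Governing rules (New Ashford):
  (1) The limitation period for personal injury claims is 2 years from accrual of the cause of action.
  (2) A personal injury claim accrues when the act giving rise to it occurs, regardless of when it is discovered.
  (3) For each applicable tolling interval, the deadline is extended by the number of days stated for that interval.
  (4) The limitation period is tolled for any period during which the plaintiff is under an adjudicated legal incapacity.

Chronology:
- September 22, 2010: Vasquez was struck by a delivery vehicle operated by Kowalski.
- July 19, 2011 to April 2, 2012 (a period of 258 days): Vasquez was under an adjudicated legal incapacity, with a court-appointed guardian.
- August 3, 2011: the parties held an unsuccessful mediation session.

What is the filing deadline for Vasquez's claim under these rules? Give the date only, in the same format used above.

June 7, 2013

The limitation period began to run on September 22, 2010.
2 years from September 22, 2010 is September 22, 2012.
Because the plaintiff's legal incapacity ran from July 19, 2011 to April 2, 2012, the deadline is extended by 258 days to June 7, 2013.
None of the other events listed affects the running of the period under the stated rules.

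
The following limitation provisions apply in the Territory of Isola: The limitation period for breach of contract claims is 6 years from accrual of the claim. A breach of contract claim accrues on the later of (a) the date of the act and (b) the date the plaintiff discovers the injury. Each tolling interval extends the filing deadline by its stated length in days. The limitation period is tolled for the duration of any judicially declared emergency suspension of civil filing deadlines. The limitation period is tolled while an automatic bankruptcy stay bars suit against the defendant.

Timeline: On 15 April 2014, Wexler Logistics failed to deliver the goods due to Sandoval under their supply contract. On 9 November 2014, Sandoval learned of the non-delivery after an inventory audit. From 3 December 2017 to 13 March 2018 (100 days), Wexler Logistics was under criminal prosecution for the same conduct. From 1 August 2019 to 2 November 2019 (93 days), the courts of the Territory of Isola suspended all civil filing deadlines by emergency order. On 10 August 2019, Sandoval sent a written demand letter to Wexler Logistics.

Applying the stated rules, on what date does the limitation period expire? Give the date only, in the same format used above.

The claim accrued on 9 November 2014 — the later of the 15 April 2014 act and the 9 November 2014 discovery.
The untolled deadline — 6 years after 9 November 2014 — is 9 November 2020.
Because the emergency suspension of filing deadlines ran from 1 August 2019 to 2 November 2019, the deadline is extended by 93 days to 10 February 2021.
The pending criminal prosecution from 3 December 2017 to 13 March 2018 does not toll the period, because no stated rule makes a criminal prosecution a tolling event.
None of the other events listed affects the running of the period under the stated rules.

10 February 2021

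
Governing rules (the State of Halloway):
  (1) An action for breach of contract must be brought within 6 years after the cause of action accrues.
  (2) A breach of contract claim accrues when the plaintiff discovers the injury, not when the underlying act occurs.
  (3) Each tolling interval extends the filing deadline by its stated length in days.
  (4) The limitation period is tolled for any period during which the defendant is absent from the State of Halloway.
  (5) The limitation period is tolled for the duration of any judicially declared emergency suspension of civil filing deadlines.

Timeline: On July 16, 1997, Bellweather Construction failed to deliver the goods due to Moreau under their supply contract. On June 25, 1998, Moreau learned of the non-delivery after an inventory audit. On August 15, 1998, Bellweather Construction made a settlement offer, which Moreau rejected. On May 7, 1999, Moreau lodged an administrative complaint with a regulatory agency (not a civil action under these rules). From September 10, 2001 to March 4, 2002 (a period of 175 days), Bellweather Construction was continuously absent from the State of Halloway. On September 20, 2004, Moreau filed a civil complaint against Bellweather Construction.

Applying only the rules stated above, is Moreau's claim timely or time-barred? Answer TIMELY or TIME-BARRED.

Accrual is tied to discovery, so the period began on June 25, 1998 rather than on July 16, 1997 when the act occurred.
Adding the 6 years base period to June 25, 1998 gives a deadline of June 25, 2004, before any tolling.
Because the defendant's absence from the jurisdiction ran from September 10, 2001 to March 4, 2002, the deadline is extended by 175 days to December 17, 2004.
None of the other events listed affects the running of the period under the stated rules.
The September 20, 2004 filing precedes the December 17, 2004 deadline; the claim is timely.

TIMELY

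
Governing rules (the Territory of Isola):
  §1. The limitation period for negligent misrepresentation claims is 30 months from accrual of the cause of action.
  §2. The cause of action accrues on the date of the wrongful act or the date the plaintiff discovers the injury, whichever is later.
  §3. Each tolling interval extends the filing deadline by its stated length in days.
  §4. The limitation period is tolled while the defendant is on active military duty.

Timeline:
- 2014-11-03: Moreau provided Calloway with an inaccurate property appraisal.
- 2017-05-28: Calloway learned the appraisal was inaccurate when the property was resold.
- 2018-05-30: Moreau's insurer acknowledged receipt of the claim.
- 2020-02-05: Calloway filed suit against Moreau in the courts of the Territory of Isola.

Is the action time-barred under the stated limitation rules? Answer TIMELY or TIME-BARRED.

The claim accrued on 2017-05-28 — the later of the 2014-11-03 act and the 2017-05-28 discovery.
The untolled deadline — 30 months after 2017-05-28 — is 2019-11-28.
Nothing else in the chronology tolls or restarts the period.
Filing on 2020-02-05 missed the 2019-11-28 deadline — the action is time-barred.

TIME-BARRED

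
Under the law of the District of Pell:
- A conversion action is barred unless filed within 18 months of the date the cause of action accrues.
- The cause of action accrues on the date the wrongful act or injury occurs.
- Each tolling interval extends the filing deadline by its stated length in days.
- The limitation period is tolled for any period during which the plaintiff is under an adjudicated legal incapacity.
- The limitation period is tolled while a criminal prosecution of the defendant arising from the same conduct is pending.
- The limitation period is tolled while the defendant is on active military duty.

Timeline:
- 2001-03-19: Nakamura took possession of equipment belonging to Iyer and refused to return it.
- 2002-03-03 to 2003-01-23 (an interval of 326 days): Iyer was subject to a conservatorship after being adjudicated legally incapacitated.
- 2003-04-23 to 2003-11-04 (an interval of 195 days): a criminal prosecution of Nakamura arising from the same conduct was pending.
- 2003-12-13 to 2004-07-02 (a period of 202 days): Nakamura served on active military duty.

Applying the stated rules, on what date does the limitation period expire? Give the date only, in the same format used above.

The claim accrued on 2001-03-19, when the wrongful act occurred.
Adding the 18 months base period to 2001-03-19 gives a deadline of 2002-09-19, before any tolling.
The period was tolled for 326 days by the plaintiff's legal incapacity (2002-03-03 to 2003-01-23), pushing the deadline to 2003-08-11.
Because the pending criminal prosecution ran from 2003-04-23 to 2003-11-04, the deadline is extended by 195 days to 2004-02-22.
Because the defendant's active military service ran from 2003-12-13 to 2004-07-02, the deadline is extended by 202 days to 2004-09-11.

2004-09-11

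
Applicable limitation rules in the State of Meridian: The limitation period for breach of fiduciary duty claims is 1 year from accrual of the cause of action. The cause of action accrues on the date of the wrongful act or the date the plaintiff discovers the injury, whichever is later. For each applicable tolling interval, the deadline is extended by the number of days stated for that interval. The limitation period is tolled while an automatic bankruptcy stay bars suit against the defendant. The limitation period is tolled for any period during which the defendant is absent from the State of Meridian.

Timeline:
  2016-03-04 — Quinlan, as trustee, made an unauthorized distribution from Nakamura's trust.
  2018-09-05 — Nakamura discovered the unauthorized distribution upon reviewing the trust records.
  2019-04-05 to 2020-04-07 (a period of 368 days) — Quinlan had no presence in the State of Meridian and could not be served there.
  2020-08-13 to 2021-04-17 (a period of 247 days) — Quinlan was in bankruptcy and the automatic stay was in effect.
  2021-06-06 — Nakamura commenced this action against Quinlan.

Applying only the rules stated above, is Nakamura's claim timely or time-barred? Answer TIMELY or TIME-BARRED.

TIME-BARRED

Because discovery on 2018-09-05 post-dates the 2016-03-04 act, accrual under the later-of rule falls on 2018-09-05.
Adding the 1 year base period to 2018-09-05 gives a deadline of 2019-09-05, before any tolling.
The defendant's absence from the jurisdiction from 2019-04-05 to 2020-04-07 tolled the period for 368 days, extending the deadline to 2020-09-07.
Because the automatic bankruptcy stay ran from 2020-08-13 to 2021-04-17, the deadline is extended by 247 days to 2021-05-12.
The 2021-06-06 filing falls after the 2021-05-12 deadline; the claim is time-barred.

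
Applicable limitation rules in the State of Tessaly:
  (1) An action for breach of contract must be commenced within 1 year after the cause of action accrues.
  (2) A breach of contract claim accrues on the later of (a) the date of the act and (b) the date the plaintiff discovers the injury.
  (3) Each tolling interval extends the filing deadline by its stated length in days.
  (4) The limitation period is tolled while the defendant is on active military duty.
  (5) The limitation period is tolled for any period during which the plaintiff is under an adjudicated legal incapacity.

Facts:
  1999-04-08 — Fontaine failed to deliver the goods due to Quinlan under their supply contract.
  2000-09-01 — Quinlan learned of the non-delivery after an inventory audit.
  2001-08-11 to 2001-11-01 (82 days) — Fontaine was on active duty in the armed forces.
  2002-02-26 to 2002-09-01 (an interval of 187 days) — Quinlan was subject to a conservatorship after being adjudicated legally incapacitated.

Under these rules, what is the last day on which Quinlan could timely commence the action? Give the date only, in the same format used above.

Because discovery on 2000-09-01 post-dates the 1999-04-08 act, accrual under the later-of rule falls on 2000-09-01.
The untolled deadline — 1 year after 2000-09-01 — is 2001-09-01.
The period was tolled for 82 days by the defendant's active military service (2001-08-11 to 2001-11-01), pushing the deadline to 2001-11-22.
The plaintiff's legal incapacity starting 2002-02-26 came too late — the period had run on 2001-11-22 — and so does not extend the deadline.

2001-11-22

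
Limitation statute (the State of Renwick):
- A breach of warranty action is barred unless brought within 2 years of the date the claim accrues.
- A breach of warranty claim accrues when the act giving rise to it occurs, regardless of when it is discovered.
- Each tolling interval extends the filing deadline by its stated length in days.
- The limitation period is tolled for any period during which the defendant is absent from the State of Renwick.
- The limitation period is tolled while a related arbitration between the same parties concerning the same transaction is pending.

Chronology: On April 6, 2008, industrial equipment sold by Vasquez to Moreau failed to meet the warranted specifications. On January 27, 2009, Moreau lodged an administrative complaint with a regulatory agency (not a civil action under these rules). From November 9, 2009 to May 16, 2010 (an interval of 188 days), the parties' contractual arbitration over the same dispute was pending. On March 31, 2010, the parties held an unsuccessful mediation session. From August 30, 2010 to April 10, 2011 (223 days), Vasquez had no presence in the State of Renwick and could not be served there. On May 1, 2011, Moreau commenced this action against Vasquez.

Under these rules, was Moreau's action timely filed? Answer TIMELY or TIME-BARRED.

TIMELY

The limitation period began to run on April 6, 2008.
2 years from April 6, 2008 is April 6, 2010.
Because the pending related arbitration ran from November 9, 2009 to May 16, 2010, the deadline is extended by 188 days to October 11, 2010.
The defendant's absence from the jurisdiction from August 30, 2010 to April 10, 2011 tolled the period for 223 days, extending the deadline to May 22, 2011.
None of the other events listed affects the running of the period under the stated rules.
Moreau filed on May 1, 2011, before the May 22, 2011 deadline, so the action is timely.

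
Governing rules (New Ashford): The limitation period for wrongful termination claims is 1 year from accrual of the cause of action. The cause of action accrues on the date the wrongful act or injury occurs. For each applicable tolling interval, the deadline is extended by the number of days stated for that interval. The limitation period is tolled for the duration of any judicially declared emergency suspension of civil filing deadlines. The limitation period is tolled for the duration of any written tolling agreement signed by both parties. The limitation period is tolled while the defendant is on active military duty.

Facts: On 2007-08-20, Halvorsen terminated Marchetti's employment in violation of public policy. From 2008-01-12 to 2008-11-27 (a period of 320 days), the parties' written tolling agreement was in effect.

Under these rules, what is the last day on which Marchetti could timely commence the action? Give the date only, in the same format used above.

2009-07-06

The claim accrued on 2007-08-20, when the wrongful act occurred.
1 year from 2007-08-20 is 2008-08-20.
Because the written tolling agreement ran from 2008-01-12 to 2008-11-27, the deadline is extended by 320 days to 2009-07-06.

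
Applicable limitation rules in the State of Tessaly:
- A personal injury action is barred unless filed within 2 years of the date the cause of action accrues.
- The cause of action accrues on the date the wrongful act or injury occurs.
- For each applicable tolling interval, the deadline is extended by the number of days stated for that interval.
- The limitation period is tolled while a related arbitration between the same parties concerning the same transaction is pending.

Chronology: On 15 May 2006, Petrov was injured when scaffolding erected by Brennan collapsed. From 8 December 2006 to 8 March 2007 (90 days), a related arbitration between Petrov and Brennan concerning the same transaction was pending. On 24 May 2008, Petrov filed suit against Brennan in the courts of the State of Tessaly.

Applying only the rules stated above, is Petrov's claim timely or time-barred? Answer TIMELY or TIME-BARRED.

TIMELY

The cause of action accrued on 15 May 2006, the date of the act.
2 years from 15 May 2006 is 15 May 2008.
The pending related arbitration from 8 December 2006 to 8 March 2007 tolled the period for 90 days, extending the deadline to 13 August 2008.
Petrov filed on 24 May 2008, before the 13 August 2008 deadline, so the action is timely.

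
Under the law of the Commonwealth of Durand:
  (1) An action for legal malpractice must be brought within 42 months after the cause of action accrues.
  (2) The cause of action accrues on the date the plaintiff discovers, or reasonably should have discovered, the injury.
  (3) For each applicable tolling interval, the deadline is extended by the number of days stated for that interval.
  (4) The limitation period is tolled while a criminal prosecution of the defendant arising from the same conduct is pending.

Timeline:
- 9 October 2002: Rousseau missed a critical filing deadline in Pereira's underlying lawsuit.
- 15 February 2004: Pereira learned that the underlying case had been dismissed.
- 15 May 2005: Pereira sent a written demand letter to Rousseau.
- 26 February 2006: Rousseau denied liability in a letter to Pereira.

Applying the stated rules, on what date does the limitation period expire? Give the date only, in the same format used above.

Accrual is tied to discovery, so the period began on 15 February 2004 rather than on 9 October 2002 when the act occurred.
42 months from 15 February 2004 is 15 August 2007.
Nothing else in the chronology tolls or restarts the period.

15 August 2007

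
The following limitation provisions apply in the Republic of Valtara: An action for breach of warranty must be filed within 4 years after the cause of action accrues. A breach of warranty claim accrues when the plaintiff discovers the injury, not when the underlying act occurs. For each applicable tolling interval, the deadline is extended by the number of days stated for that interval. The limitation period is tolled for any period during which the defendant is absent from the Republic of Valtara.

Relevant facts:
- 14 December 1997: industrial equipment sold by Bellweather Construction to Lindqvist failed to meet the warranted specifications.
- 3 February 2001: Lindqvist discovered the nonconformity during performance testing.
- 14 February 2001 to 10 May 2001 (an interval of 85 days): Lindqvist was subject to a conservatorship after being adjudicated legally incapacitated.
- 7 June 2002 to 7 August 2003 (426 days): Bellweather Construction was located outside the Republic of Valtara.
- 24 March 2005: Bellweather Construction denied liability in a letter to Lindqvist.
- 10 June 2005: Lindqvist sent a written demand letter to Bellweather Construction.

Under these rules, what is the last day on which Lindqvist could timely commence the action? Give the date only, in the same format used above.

Under the discovery rule, the claim accrued on 3 February 2001, when Lindqvist discovered the injury — not on the 14 December 1997 date of the underlying act.
Adding the 4 years base period to 3 February 2001 gives a deadline of 3 February 2005, before any tolling.
The defendant's absence from the jurisdiction from 7 June 2002 to 7 August 2003 tolled the period for 426 days, extending the deadline to 5 April 2006.
No stated provision tolls the period for the plaintiff's incapacity, so the interval from 14 February 2001 to 10 May 2001 has no effect on the deadline.
Nothing else in the chronology tolls or restarts the period.

5 April 2006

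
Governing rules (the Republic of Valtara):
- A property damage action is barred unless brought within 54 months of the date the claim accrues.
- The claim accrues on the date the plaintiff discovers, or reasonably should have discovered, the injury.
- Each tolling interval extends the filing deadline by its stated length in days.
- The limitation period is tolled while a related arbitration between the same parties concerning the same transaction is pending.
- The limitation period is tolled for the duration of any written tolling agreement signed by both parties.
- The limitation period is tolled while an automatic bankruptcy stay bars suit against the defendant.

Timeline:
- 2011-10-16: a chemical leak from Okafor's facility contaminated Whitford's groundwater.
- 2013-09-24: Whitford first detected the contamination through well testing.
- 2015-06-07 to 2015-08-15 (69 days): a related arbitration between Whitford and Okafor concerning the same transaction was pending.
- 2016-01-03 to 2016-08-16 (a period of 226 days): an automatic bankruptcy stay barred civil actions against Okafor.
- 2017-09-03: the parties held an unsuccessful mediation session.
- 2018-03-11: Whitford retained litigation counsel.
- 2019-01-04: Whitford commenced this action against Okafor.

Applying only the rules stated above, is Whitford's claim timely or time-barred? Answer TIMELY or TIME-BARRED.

TIMELY

Under the discovery rule, the claim accrued on 2013-09-24, when Whitford discovered the injury — not on the 2011-10-16 date of the underlying act.
54 months from 2013-09-24 is 2018-03-24.
The period was tolled for 69 days by the pending related arbitration (2015-06-07 to 2015-08-15), pushing the deadline to 2018-06-01.
Because the automatic bankruptcy stay ran from 2016-01-03 to 2016-08-16, the deadline is extended by 226 days to 2019-01-13.
None of the other events listed affects the running of the period under the stated rules.
Whitford filed on 2019-01-04, before the 2019-01-13 deadline, so the action is timely.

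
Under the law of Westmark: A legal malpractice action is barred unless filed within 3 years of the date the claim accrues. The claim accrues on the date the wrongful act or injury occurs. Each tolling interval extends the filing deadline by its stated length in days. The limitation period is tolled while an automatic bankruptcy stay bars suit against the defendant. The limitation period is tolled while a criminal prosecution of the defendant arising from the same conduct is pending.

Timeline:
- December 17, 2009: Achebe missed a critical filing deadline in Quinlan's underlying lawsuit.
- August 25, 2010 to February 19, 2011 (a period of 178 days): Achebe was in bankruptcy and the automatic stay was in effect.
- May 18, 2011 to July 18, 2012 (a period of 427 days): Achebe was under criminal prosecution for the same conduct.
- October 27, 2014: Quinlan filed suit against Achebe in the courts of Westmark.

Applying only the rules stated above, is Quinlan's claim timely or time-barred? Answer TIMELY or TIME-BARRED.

TIME-BARRED

The claim accrued on December 17, 2009, the date of the act.
3 years from December 17, 2009 is December 17, 2012.
The automatic bankruptcy stay from August 25, 2010 to February 19, 2011 tolled the period for 178 days, extending the deadline to June 13, 2013.
The pending criminal prosecution from May 18, 2011 to July 18, 2012 tolled the period for 427 days, extending the deadline to August 14, 2014.
The October 27, 2014 filing falls after the August 14, 2014 deadline; the claim is time-barred.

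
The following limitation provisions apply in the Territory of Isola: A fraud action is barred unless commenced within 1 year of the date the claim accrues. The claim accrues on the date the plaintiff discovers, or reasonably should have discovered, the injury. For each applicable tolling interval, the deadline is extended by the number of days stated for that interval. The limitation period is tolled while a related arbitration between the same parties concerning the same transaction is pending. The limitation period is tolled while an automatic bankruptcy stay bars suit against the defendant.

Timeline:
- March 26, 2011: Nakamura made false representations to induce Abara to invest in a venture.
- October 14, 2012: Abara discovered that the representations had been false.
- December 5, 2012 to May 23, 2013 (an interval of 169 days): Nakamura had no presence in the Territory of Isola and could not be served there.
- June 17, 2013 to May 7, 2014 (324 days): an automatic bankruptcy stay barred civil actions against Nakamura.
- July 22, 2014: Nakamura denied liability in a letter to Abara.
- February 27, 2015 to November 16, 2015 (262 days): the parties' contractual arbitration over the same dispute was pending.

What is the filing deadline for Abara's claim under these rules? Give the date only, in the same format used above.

Under the discovery rule, the claim accrued on October 14, 2012, when Abara discovered the injury — not on the March 26, 2011 date of the underlying act.
Adding the 1 year base period to October 14, 2012 gives a deadline of October 14, 2013, before any tolling.
The period was tolled for 324 days by the automatic bankruptcy stay (June 17, 2013 to May 7, 2014), pushing the deadline to September 3, 2014.
The pending related arbitration from February 27, 2015 to November 16, 2015 began after the period had already run on September 3, 2014, so it has no tolling effect.
Although the defendant's absence ran from December 5, 2012 to May 23, 2013, the stated rules do not make that a tolling event, so it is disregarded.
The other events in the timeline have no effect on the limitation period under the stated rules.

September 3, 2014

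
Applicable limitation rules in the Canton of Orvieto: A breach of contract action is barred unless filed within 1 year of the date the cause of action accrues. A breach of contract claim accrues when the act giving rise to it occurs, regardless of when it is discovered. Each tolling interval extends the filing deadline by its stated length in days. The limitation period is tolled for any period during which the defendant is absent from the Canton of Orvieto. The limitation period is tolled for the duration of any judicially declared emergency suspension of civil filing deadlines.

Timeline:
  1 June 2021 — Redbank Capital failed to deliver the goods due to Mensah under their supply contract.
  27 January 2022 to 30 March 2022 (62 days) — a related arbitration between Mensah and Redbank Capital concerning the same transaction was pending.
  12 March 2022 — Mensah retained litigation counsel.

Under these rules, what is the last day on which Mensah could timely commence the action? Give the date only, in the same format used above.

1 June 2022

The claim accrued on 1 June 2021, when the wrongful act occurred.
The untolled deadline — 1 year after 1 June 2021 — is 1 June 2022.
No stated provision tolls the period for a pending arbitration, so the interval from 27 January 2022 to 30 March 2022 has no effect on the deadline.
None of the other events listed affects the running of the period under the stated rules.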